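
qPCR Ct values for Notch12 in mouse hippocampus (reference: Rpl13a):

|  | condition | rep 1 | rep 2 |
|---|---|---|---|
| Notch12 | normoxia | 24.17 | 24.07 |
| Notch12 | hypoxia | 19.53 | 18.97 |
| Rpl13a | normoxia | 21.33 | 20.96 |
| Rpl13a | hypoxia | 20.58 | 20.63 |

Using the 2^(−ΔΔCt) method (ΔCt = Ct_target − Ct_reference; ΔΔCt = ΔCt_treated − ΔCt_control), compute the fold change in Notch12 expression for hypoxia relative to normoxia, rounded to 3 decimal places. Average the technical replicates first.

Mean Ct: Notch12 normoxia 24.120; Notch12 hypoxia 19.250; Rpl13a normoxia 21.145; Rpl13a hypoxia 20.605
ΔCt(normoxia) = 24.120 − 21.145 = 2.975
ΔCt(hypoxia) = 19.250 − 20.605 = -1.355
ΔΔCt = -1.355 − 2.975 = -4.330
Fold change = 2^(−(-4.330)) = 2^4.330 = 20.1122

20.112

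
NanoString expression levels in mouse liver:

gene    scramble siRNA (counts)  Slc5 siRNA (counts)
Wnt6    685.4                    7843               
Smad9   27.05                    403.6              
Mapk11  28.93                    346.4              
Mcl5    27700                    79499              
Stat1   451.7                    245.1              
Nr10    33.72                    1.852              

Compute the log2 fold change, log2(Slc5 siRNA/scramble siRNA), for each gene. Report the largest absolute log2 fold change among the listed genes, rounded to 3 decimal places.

log2(7843/685.4) = 3.516  (Wnt6)
log2(403.6/27.05) = 3.899  (Smad9)
log2(346.4/28.93) = 3.582  (Mapk11)
log2(79499/27700) = 1.521  (Mcl5)
log2(245.1/451.7) = -0.882  (Stat1)
log2(1.852/33.72) = -4.186  (Nr10)
The largest magnitude belongs to Nr10.

4.186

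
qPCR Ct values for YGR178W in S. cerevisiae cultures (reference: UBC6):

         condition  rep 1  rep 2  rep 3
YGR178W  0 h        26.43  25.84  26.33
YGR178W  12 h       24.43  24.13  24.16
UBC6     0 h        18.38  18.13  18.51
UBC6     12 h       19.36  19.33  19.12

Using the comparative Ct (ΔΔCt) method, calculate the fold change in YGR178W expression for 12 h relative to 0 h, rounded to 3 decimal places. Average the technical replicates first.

7.413

Mean Ct: YGR178W 0 h 26.200; YGR178W 12 h 24.240; UBC6 0 h 18.340; UBC6 12 h 19.270
ΔCt(0 h) = 26.200 − 18.340 = 7.860
ΔCt(12 h) = 24.240 − 19.270 = 4.970
ΔΔCt = 4.970 − 7.860 = -2.890
Fold change = 2^(−(-2.890)) = 2^2.890 = 7.4127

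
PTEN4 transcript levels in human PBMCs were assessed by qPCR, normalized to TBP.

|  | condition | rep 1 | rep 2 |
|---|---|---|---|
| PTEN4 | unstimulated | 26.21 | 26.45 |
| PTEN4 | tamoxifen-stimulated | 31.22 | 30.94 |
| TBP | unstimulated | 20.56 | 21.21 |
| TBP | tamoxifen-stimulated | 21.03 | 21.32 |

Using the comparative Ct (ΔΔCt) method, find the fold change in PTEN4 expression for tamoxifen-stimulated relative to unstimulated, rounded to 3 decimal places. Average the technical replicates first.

Mean Ct: PTEN4 unstimulated 26.330; PTEN4 tamoxifen-stimulated 31.080; TBP unstimulated 20.885; TBP tamoxifen-stimulated 21.175
ΔCt(unstimulated) = 26.330 − 20.885 = 5.445
ΔCt(tamoxifen-stimulated) = 31.080 − 21.175 = 9.905
ΔΔCt = 9.905 − 5.445 = 4.460
Fold change = 2^(−4.460) = 0.0454

0.045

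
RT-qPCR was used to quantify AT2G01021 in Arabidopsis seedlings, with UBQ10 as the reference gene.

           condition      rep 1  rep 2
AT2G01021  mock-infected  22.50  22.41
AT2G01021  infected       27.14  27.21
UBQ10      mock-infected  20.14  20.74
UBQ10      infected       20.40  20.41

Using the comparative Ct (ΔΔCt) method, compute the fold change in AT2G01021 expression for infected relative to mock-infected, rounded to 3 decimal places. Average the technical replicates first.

0.037

Mean Ct: AT2G01021 mock-infected 22.455; AT2G01021 infected 27.175; UBQ10 mock-infected 20.440; UBQ10 infected 20.405
ΔCt(mock-infected) = 22.455 − 20.440 = 2.015
ΔCt(infected) = 27.175 − 20.405 = 6.770
ΔΔCt = 6.770 − 2.015 = 4.755
Fold change = 2^(−4.755) = 0.0370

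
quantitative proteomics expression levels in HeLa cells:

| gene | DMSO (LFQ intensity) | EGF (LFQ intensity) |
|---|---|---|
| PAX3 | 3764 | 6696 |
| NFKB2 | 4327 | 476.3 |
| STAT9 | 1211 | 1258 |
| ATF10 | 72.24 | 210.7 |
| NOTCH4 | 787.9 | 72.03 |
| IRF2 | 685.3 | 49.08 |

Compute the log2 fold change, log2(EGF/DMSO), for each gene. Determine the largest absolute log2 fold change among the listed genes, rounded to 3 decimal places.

3.804

log2(6696/3764) = 0.831  (PAX3)
log2(476.3/4327) = -3.183  (NFKB2)
log2(1258/1211) = 0.055  (STAT9)
log2(210.7/72.24) = 1.544  (ATF10)
log2(72.03/787.9) = -3.451  (NOTCH4)
log2(49.08/685.3) = -3.804  (IRF2)
The largest magnitude belongs to IRF2.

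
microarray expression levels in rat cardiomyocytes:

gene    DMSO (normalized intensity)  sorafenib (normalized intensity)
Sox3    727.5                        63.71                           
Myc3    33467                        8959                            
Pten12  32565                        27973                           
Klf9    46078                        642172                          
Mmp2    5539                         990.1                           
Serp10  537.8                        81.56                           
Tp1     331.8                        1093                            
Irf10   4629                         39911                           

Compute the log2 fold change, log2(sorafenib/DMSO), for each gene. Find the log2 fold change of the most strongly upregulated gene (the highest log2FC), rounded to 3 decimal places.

3.801

log2(63.71/727.5) = -3.513  (Sox3)
log2(8959/33467) = -1.901  (Myc3)
log2(27973/32565) = -0.219  (Pten12)
log2(642172/46078) = 3.801  (Klf9)
log2(990.1/5539) = -2.484  (Mmp2)
log2(81.56/537.8) = -2.721  (Serp10)
log2(1093/331.8) = 1.720  (Tp1)
log2(39911/4629) = 3.108  (Irf10)
Klf9 is most strongly upregulated.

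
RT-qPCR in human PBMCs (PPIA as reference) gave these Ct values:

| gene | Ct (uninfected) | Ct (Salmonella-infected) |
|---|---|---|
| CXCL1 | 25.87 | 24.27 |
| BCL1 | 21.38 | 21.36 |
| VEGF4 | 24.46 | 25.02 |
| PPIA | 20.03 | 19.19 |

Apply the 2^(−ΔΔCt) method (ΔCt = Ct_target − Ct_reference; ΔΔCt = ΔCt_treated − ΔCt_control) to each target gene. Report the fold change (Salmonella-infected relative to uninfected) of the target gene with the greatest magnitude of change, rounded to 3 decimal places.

CXCL1: ΔΔCt = (24.27−19.19) − (25.87−20.03) = 5.08 − 5.84 = -0.76; fold change = 2^0.76 = 1.693
BCL1: ΔΔCt = (21.36−19.19) − (21.38−20.03) = 2.17 − 1.35 = 0.82; fold change = 2^-0.82 = 0.566
VEGF4: ΔΔCt = (25.02−19.19) − (24.46−20.03) = 5.83 − 4.43 = 1.40; fold change = 2^-1.40 = 0.379
VEGF4 has the largest |ΔΔCt| = 1.40.

0.379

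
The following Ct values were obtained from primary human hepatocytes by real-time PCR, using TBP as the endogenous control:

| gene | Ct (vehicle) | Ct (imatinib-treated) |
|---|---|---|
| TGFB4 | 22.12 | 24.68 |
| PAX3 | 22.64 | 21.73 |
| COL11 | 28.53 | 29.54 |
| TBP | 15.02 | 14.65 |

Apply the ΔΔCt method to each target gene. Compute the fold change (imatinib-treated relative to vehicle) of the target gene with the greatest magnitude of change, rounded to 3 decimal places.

0.131

TGFB4: ΔΔCt = (24.68−14.65) − (22.12−15.02) = 10.03 − 7.10 = 2.93; fold change = 2^-2.93 = 0.131
PAX3: ΔΔCt = (21.73−14.65) − (22.64−15.02) = 7.08 − 7.62 = -0.54; fold change = 2^0.54 = 1.454
COL11: ΔΔCt = (29.54−14.65) − (28.53−15.02) = 14.89 − 13.51 = 1.38; fold change = 2^-1.38 = 0.384
TGFB4 has the largest |ΔΔCt| = 2.93.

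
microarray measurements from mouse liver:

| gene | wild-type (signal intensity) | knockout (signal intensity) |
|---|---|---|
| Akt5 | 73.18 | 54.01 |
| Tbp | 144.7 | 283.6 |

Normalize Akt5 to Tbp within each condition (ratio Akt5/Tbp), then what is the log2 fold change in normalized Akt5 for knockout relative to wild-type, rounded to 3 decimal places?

-1.409

Akt5/Tbp (wild-type) = 73.18 / 144.7 = 0.50574
Akt5/Tbp (knockout) = 54.01 / 283.6 = 0.19044
Fold change = 0.19044 / 0.50574 = 0.3766
log2(0.3766) = -1.4090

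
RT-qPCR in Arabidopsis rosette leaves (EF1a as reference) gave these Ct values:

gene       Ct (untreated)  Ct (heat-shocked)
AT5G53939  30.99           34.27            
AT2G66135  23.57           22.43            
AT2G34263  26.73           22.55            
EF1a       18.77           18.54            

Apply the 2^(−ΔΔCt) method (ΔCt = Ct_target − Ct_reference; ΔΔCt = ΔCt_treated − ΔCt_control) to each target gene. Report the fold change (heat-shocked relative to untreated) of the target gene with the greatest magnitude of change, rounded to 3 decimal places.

15.455

AT5G53939: ΔΔCt = (34.27−18.54) − (30.99−18.77) = 15.73 − 12.22 = 3.51; fold change = 2^-3.51 = 0.088
AT2G66135: ΔΔCt = (22.43−18.54) − (23.57−18.77) = 3.89 − 4.80 = -0.91; fold change = 2^0.91 = 1.879
AT2G34263: ΔΔCt = (22.55−18.54) − (26.73−18.77) = 4.01 − 7.96 = -3.95; fold change = 2^3.95 = 15.455
AT2G34263 has the largest |ΔΔCt| = 3.95.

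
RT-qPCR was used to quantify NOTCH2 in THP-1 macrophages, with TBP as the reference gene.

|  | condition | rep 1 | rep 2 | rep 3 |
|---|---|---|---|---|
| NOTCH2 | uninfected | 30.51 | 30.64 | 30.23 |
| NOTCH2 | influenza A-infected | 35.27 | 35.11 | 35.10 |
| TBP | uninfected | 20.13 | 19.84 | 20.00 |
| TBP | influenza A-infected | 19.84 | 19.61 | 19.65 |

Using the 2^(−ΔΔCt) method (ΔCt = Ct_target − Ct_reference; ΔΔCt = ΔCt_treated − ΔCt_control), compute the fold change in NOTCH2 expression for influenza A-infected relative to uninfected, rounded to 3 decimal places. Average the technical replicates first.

Mean Ct: NOTCH2 uninfected 30.460; NOTCH2 influenza A-infected 35.160; TBP uninfected 19.990; TBP influenza A-infected 19.700
ΔCt(uninfected) = 30.460 − 19.990 = 10.470
ΔCt(influenza A-infected) = 35.160 − 19.700 = 15.460
ΔΔCt = 15.460 − 10.470 = 4.990
Fold change = 2^(−4.990) = 0.0315

0.031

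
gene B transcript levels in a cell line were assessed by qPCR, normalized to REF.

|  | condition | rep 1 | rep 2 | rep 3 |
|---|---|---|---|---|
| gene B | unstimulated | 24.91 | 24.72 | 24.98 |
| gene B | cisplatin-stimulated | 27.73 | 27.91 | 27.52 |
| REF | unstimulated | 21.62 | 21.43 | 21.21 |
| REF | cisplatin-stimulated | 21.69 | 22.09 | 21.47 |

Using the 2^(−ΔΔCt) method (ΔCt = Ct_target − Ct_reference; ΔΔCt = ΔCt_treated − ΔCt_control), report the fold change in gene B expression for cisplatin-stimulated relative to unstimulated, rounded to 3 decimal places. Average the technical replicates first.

0.174

Mean Ct: gene B unstimulated 24.870; gene B cisplatin-stimulated 27.720; REF unstimulated 21.420; REF cisplatin-stimulated 21.750
ΔCt(unstimulated) = 24.870 − 21.420 = 3.450
ΔCt(cisplatin-stimulated) = 27.720 − 21.750 = 5.970
ΔΔCt = 5.970 − 3.450 = 2.520
Fold change = 2^(−2.520) = 0.1743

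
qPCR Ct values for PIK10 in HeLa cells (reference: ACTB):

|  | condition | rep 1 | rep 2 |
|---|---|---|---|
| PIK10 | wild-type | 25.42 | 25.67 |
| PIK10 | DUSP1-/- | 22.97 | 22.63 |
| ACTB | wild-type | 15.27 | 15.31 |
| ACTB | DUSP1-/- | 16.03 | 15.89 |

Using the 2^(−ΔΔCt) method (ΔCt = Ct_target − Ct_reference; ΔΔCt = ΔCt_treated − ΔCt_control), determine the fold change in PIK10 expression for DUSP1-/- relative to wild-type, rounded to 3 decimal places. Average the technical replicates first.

Mean Ct: PIK10 wild-type 25.545; PIK10 DUSP1-/- 22.800; ACTB wild-type 15.290; ACTB DUSP1-/- 15.960
ΔCt(wild-type) = 25.545 − 15.290 = 10.255
ΔCt(DUSP1-/-) = 22.800 − 15.960 = 6.840
ΔΔCt = 6.840 − 10.255 = -3.415
Fold change = 2^(−(-3.415)) = 2^3.415 = 10.6664

10.666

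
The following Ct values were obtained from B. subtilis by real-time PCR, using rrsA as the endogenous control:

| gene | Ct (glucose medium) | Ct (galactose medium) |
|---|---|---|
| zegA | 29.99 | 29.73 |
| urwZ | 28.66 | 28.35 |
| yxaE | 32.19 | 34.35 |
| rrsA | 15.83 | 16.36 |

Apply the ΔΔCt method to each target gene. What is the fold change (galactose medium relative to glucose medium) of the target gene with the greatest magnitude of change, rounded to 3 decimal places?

zegA: ΔΔCt = (29.73−16.36) − (29.99−15.83) = 13.37 − 14.16 = -0.79; fold change = 2^0.79 = 1.729
urwZ: ΔΔCt = (28.35−16.36) − (28.66−15.83) = 11.99 − 12.83 = -0.84; fold change = 2^0.84 = 1.790
yxaE: ΔΔCt = (34.35−16.36) − (32.19−15.83) = 17.99 − 16.36 = 1.63; fold change = 2^-1.63 = 0.323
yxaE has the largest |ΔΔCt| = 1.63.

0.323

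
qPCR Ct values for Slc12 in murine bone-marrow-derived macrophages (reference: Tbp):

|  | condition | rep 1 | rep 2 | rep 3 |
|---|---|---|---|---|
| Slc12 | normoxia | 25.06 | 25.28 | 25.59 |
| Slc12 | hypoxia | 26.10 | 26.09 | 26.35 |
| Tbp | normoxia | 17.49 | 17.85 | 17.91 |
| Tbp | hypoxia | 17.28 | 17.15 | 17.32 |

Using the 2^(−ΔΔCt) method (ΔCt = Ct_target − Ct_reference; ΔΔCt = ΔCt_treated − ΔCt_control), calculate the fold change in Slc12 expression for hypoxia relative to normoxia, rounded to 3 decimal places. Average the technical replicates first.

Mean Ct: Slc12 normoxia 25.310; Slc12 hypoxia 26.180; Tbp normoxia 17.750; Tbp hypoxia 17.250
ΔCt(normoxia) = 25.310 − 17.750 = 7.560
ΔCt(hypoxia) = 26.180 − 17.250 = 8.930
ΔΔCt = 8.930 − 7.560 = 1.370
Fold change = 2^(−1.370) = 0.3869

0.387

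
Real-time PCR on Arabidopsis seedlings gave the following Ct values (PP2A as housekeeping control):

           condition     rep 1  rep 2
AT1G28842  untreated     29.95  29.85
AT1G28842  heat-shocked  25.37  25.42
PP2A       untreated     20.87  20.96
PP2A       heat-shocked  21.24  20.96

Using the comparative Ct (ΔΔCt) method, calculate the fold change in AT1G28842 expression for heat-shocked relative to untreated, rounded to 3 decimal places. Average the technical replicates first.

25.813

Mean Ct: AT1G28842 untreated 29.900; AT1G28842 heat-shocked 25.395; PP2A untreated 20.915; PP2A heat-shocked 21.100
ΔCt(untreated) = 29.900 − 20.915 = 8.985
ΔCt(heat-shocked) = 25.395 − 21.100 = 4.295
ΔΔCt = 4.295 − 8.985 = -4.690
Fold change = 2^(−(-4.690)) = 2^4.690 = 25.8125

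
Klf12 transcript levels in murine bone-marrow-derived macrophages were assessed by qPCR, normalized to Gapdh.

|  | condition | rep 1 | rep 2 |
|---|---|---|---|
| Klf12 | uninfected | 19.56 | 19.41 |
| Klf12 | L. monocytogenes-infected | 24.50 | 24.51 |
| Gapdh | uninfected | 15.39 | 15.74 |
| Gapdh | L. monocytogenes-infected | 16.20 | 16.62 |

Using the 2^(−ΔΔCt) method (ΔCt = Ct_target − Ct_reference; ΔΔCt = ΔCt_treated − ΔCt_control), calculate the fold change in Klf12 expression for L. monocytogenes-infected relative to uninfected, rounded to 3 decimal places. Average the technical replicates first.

0.055

Mean Ct: Klf12 uninfected 19.485; Klf12 L. monocytogenes-infected 24.505; Gapdh uninfected 15.565; Gapdh L. monocytogenes-infected 16.410
ΔCt(uninfected) = 19.485 − 15.565 = 3.920
ΔCt(L. monocytogenes-infected) = 24.505 − 16.410 = 8.095
ΔΔCt = 8.095 − 3.920 = 4.175
Fold change = 2^(−4.175) = 0.0554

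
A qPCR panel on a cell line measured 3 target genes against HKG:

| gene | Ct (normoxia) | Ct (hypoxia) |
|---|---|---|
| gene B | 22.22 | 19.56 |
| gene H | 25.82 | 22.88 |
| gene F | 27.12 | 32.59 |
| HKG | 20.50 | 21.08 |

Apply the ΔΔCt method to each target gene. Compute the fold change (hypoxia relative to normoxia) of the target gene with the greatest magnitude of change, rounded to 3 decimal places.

gene B: ΔΔCt = (19.56−21.08) − (22.22−20.50) = -1.52 − 1.72 = -3.24; fold change = 2^3.24 = 9.448
gene H: ΔΔCt = (22.88−21.08) − (25.82−20.50) = 1.80 − 5.32 = -3.52; fold change = 2^3.52 = 11.472
gene F: ΔΔCt = (32.59−21.08) − (27.12−20.50) = 11.51 − 6.62 = 4.89; fold change = 2^-4.89 = 0.034
gene F has the largest |ΔΔCt| = 4.89.

0.034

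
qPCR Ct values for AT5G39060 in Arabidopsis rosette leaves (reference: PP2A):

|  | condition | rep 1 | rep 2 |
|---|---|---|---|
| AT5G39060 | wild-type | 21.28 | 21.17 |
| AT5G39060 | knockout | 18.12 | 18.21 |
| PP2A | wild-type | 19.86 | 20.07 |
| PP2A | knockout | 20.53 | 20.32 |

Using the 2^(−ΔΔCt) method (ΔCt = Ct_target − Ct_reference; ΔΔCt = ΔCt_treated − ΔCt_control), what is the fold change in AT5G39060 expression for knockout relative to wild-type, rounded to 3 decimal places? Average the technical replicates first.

Mean Ct: AT5G39060 wild-type 21.225; AT5G39060 knockout 18.165; PP2A wild-type 19.965; PP2A knockout 20.425
ΔCt(wild-type) = 21.225 − 19.965 = 1.260
ΔCt(knockout) = 18.165 − 20.425 = -2.260
ΔΔCt = -2.260 − 1.260 = -3.520
Fold change = 2^(−(-3.520)) = 2^3.520 = 11.4716

11.472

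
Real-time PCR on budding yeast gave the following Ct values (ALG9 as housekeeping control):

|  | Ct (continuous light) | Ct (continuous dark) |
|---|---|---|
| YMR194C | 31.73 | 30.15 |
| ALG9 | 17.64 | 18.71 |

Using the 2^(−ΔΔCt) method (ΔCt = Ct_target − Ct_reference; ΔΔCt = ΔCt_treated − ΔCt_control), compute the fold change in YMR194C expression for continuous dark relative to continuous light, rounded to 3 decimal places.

ΔCt(continuous light) = 31.730 − 17.640 = 14.090
ΔCt(continuous dark) = 30.150 − 18.710 = 11.440
ΔΔCt = 11.440 − 14.090 = -2.650
Fold change = 2^(−(-2.650)) = 2^2.650 = 6.2767

6.277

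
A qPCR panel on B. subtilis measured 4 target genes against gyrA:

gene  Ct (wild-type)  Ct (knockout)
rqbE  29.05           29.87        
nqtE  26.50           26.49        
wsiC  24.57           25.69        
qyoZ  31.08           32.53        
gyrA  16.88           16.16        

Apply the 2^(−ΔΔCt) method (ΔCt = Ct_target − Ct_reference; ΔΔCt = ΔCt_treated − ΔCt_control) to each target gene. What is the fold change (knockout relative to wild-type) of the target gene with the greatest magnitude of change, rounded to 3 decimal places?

0.222

rqbE: ΔΔCt = (29.87−16.16) − (29.05−16.88) = 13.71 − 12.17 = 1.54; fold change = 2^-1.54 = 0.344
nqtE: ΔΔCt = (26.49−16.16) − (26.50−16.88) = 10.33 − 9.62 = 0.71; fold change = 2^-0.71 = 0.611
wsiC: ΔΔCt = (25.69−16.16) − (24.57−16.88) = 9.53 − 7.69 = 1.84; fold change = 2^-1.84 = 0.279
qyoZ: ΔΔCt = (32.53−16.16) − (31.08−16.88) = 16.37 − 14.20 = 2.17; fold change = 2^-2.17 = 0.222
qyoZ has the largest |ΔΔCt| = 2.17.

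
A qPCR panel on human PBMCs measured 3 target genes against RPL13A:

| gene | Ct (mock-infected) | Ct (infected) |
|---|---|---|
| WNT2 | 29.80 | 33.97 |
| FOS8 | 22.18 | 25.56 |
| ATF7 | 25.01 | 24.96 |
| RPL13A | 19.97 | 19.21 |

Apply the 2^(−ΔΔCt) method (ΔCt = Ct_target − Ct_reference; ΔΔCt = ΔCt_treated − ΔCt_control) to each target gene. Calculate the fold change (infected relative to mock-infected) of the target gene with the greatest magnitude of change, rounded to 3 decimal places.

WNT2: ΔΔCt = (33.97−19.21) − (29.80−19.97) = 14.76 − 9.83 = 4.93; fold change = 2^-4.93 = 0.033
FOS8: ΔΔCt = (25.56−19.21) − (22.18−19.97) = 6.35 − 2.21 = 4.14; fold change = 2^-4.14 = 0.057
ATF7: ΔΔCt = (24.96−19.21) − (25.01−19.97) = 5.75 − 5.04 = 0.71; fold change = 2^-0.71 = 0.611
WNT2 has the largest |ΔΔCt| = 4.93.

0.033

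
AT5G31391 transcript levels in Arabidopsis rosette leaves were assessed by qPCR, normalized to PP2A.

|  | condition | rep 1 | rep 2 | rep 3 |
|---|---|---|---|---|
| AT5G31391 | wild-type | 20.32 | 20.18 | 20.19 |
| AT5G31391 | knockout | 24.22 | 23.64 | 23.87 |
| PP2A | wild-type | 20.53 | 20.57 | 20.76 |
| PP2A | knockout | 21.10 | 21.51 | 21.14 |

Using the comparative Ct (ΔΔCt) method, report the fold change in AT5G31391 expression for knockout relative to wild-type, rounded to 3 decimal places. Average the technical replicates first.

Mean Ct: AT5G31391 wild-type 20.230; AT5G31391 knockout 23.910; PP2A wild-type 20.620; PP2A knockout 21.250
ΔCt(wild-type) = 20.230 − 20.620 = -0.390
ΔCt(knockout) = 23.910 − 21.250 = 2.660
ΔΔCt = 2.660 − (-0.390) = 3.050
Fold change = 2^(−3.050) = 0.1207

0.121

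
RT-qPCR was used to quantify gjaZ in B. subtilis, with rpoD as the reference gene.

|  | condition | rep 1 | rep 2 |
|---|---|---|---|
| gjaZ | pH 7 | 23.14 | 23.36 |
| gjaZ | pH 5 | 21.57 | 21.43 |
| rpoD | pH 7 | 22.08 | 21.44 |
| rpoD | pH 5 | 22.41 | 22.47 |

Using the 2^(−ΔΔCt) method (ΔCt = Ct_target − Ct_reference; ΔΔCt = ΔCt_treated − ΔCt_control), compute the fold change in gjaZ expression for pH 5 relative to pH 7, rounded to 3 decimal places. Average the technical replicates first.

5.389

Mean Ct: gjaZ pH 7 23.250; gjaZ pH 5 21.500; rpoD pH 7 21.760; rpoD pH 5 22.440
ΔCt(pH 7) = 23.250 − 21.760 = 1.490
ΔCt(pH 5) = 21.500 − 22.440 = -0.940
ΔΔCt = -0.940 − 1.490 = -2.430
Fold change = 2^(−(-2.430)) = 2^2.430 = 5.3889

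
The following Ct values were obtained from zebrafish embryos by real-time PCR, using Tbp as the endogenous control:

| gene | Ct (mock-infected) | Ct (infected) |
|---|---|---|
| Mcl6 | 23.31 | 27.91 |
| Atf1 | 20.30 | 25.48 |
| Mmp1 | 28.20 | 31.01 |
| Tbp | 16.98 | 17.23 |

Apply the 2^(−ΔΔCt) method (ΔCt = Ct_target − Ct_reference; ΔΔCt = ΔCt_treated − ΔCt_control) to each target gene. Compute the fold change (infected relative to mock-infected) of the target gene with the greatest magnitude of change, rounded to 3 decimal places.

0.033

Mcl6: ΔΔCt = (27.91−17.23) − (23.31−16.98) = 10.68 − 6.33 = 4.35; fold change = 2^-4.35 = 0.049
Atf1: ΔΔCt = (25.48−17.23) − (20.30−16.98) = 8.25 − 3.32 = 4.93; fold change = 2^-4.93 = 0.033
Mmp1: ΔΔCt = (31.01−17.23) − (28.20−16.98) = 13.78 − 11.22 = 2.56; fold change = 2^-2.56 = 0.170
Atf1 has the largest |ΔΔCt| = 4.93.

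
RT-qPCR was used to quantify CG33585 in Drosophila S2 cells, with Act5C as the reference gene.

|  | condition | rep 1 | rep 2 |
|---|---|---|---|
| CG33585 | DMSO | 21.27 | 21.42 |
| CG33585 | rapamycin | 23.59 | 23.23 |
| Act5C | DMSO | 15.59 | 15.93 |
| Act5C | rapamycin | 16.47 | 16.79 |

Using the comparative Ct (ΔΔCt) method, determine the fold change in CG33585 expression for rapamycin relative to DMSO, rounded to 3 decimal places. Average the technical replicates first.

Mean Ct: CG33585 DMSO 21.345; CG33585 rapamycin 23.410; Act5C DMSO 15.760; Act5C rapamycin 16.630
ΔCt(DMSO) = 21.345 − 15.760 = 5.585
ΔCt(rapamycin) = 23.410 − 16.630 = 6.780
ΔΔCt = 6.780 − 5.585 = 1.195
Fold change = 2^(−1.195) = 0.4368

0.437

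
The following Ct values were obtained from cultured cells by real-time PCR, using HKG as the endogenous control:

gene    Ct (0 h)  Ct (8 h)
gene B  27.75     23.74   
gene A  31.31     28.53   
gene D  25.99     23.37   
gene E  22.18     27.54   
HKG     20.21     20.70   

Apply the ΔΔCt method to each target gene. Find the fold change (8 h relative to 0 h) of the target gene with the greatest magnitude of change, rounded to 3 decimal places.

0.034

gene B: ΔΔCt = (23.74−20.70) − (27.75−20.21) = 3.04 − 7.54 = -4.50; fold change = 2^4.50 = 22.627
gene A: ΔΔCt = (28.53−20.70) − (31.31−20.21) = 7.83 − 11.10 = -3.27; fold change = 2^3.27 = 9.646
gene D: ΔΔCt = (23.37−20.70) − (25.99−20.21) = 2.67 − 5.78 = -3.11; fold change = 2^3.11 = 8.634
gene E: ΔΔCt = (27.54−20.70) − (22.18−20.21) = 6.84 − 1.97 = 4.87; fold change = 2^-4.87 = 0.034
gene E has the largest |ΔΔCt| = 4.87.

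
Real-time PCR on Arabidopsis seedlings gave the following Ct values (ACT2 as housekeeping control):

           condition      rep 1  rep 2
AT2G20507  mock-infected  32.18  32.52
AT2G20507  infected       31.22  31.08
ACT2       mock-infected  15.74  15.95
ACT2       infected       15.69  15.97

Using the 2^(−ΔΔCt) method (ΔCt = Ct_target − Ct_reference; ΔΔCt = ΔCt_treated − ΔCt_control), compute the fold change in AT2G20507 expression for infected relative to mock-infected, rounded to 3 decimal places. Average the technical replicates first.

2.274

Mean Ct: AT2G20507 mock-infected 32.350; AT2G20507 infected 31.150; ACT2 mock-infected 15.845; ACT2 infected 15.830
ΔCt(mock-infected) = 32.350 − 15.845 = 16.505
ΔCt(infected) = 31.150 − 15.830 = 15.320
ΔΔCt = 15.320 − 16.505 = -1.185
Fold change = 2^(−(-1.185)) = 2^1.185 = 2.2736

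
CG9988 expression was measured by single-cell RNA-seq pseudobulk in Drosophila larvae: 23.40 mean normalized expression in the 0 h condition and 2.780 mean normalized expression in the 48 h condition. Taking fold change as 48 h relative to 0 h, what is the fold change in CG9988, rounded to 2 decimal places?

0.12

Fold change = 2.780 / 23.40 = 0.119
CG9988 is downregulated.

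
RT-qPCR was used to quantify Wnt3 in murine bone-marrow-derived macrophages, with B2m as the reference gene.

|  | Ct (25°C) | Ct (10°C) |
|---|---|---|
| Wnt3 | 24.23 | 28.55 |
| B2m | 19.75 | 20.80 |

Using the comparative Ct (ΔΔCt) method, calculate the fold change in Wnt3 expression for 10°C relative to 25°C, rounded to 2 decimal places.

ΔCt(25°C) = 24.230 − 19.750 = 4.480
ΔCt(10°C) = 28.550 − 20.800 = 7.750
ΔΔCt = 7.750 − 4.480 = 3.270
Fold change = 2^(−3.270) = 0.104

0.10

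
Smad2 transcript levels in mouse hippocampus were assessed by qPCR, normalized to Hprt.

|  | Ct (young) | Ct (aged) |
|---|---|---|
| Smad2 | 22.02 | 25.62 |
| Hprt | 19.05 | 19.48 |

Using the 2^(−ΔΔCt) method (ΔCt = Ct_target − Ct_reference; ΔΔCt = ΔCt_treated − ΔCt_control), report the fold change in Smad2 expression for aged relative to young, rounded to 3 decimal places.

ΔCt(young) = 22.020 − 19.050 = 2.970
ΔCt(aged) = 25.620 − 19.480 = 6.140
ΔΔCt = 6.140 − 2.970 = 3.170
Fold change = 2^(−3.170) = 0.1111

0.111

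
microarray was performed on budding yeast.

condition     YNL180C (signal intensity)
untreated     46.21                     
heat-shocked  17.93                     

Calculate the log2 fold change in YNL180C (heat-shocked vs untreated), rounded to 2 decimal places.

Fold change = 17.93 / 46.21 = 0.3880
log2(0.3880) = -1.366

-1.37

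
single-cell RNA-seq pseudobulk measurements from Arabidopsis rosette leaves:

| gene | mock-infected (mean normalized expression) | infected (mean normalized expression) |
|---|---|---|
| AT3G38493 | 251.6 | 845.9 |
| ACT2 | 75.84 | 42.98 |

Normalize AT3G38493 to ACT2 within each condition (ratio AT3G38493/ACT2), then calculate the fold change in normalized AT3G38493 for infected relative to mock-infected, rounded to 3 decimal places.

AT3G38493/ACT2 (mock-infected) = 251.6 / 75.84 = 3.3175
AT3G38493/ACT2 (infected) = 845.9 / 42.98 = 19.681
Fold change = 19.681 / 3.3175 = 5.9325

5.933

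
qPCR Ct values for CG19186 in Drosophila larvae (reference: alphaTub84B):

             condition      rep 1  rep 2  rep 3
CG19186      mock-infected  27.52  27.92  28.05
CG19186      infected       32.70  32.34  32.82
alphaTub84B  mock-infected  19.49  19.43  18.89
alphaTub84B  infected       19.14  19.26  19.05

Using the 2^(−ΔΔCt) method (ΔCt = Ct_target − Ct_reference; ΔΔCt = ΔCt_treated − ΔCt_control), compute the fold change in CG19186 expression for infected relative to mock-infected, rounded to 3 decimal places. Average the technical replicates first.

Mean Ct: CG19186 mock-infected 27.830; CG19186 infected 32.620; alphaTub84B mock-infected 19.270; alphaTub84B infected 19.150
ΔCt(mock-infected) = 27.830 − 19.270 = 8.560
ΔCt(infected) = 32.620 − 19.150 = 13.470
ΔΔCt = 13.470 − 8.560 = 4.910
Fold change = 2^(−4.910) = 0.0333

0.033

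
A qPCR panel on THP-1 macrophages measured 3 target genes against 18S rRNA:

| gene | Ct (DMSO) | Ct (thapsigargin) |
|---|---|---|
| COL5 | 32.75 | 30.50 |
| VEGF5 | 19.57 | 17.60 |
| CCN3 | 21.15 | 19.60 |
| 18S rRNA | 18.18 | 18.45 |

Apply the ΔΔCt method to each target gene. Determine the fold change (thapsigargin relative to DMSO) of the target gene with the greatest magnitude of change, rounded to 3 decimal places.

COL5: ΔΔCt = (30.50−18.45) − (32.75−18.18) = 12.05 − 14.57 = -2.52; fold change = 2^2.52 = 5.736
VEGF5: ΔΔCt = (17.60−18.45) − (19.57−18.18) = -0.85 − 1.39 = -2.24; fold change = 2^2.24 = 4.724
CCN3: ΔΔCt = (19.60−18.45) − (21.15−18.18) = 1.15 − 2.97 = -1.82; fold change = 2^1.82 = 3.531
COL5 has the largest |ΔΔCt| = 2.52.

5.736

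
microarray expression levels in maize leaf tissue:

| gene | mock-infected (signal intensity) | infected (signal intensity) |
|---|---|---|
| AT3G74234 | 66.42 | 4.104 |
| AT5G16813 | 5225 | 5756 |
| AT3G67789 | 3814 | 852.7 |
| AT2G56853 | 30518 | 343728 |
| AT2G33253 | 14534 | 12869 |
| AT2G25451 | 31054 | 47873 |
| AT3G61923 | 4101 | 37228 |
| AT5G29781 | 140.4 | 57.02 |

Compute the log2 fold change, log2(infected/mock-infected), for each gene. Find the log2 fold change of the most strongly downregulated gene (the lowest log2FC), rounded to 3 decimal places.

log2(4.104/66.42) = -4.017  (AT3G74234)
log2(5756/5225) = 0.140  (AT5G16813)
log2(852.7/3814) = -2.161  (AT3G67789)
log2(343728/30518) = 3.494  (AT2G56853)
log2(12869/14534) = -0.176  (AT2G33253)
log2(47873/31054) = 0.624  (AT2G25451)
log2(37228/4101) = 3.182  (AT3G61923)
log2(57.02/140.4) = -1.300  (AT5G29781)
AT3G74234 is most strongly downregulated.

-4.017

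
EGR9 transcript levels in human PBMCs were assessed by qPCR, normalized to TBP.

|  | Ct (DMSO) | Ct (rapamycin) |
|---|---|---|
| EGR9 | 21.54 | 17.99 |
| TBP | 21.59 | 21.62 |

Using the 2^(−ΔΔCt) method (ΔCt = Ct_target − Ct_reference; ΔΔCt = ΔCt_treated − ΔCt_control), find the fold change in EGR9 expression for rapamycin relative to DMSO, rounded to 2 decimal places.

ΔCt(DMSO) = 21.540 − 21.590 = -0.050
ΔCt(rapamycin) = 17.990 − 21.620 = -3.630
ΔΔCt = -3.630 − (-0.050) = -3.580
Fold change = 2^(−(-3.580)) = 2^3.580 = 11.959

11.96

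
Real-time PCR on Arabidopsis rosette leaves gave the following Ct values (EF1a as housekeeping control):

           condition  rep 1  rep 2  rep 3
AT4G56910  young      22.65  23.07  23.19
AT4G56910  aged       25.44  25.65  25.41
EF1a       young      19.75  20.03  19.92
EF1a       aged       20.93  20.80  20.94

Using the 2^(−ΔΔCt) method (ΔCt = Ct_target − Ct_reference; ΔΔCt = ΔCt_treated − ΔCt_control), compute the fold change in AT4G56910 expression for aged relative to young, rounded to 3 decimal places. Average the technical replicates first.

0.344

Mean Ct: AT4G56910 young 22.970; AT4G56910 aged 25.500; EF1a young 19.900; EF1a aged 20.890
ΔCt(young) = 22.970 − 19.900 = 3.070
ΔCt(aged) = 25.500 − 20.890 = 4.610
ΔΔCt = 4.610 − 3.070 = 1.540
Fold change = 2^(−1.540) = 0.3439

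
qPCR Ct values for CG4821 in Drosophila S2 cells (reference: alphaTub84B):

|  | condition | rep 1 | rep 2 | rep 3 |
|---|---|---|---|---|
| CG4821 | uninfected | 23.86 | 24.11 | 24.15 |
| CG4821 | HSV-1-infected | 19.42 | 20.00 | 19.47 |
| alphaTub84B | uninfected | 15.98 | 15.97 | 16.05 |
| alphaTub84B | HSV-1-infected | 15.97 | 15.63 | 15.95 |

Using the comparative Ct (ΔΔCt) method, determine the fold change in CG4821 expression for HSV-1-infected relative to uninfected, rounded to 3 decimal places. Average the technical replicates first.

Mean Ct: CG4821 uninfected 24.040; CG4821 HSV-1-infected 19.630; alphaTub84B uninfected 16.000; alphaTub84B HSV-1-infected 15.850
ΔCt(uninfected) = 24.040 − 16.000 = 8.040
ΔCt(HSV-1-infected) = 19.630 − 15.850 = 3.780
ΔΔCt = 3.780 − 8.040 = -4.260
Fold change = 2^(−(-4.260)) = 2^4.260 = 19.1597

19.160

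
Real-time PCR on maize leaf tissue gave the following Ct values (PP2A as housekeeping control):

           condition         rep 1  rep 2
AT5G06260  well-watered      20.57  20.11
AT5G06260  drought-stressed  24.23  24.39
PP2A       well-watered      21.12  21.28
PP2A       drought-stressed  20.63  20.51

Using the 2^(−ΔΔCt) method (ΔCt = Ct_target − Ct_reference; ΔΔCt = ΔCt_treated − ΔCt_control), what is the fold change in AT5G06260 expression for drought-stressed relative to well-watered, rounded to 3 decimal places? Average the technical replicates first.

0.041

Mean Ct: AT5G06260 well-watered 20.340; AT5G06260 drought-stressed 24.310; PP2A well-watered 21.200; PP2A drought-stressed 20.570
ΔCt(well-watered) = 20.340 − 21.200 = -0.860
ΔCt(drought-stressed) = 24.310 − 20.570 = 3.740
ΔΔCt = 3.740 − (-0.860) = 4.600
Fold change = 2^(−4.600) = 0.0412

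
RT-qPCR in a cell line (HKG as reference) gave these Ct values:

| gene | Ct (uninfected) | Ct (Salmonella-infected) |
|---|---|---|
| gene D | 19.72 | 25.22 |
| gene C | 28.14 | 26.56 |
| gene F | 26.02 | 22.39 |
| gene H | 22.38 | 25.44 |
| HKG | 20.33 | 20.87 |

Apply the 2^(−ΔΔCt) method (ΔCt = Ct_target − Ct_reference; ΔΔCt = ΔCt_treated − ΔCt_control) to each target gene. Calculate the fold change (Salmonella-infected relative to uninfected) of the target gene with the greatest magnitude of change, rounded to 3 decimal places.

0.032

gene D: ΔΔCt = (25.22−20.87) − (19.72−20.33) = 4.35 − (-0.61) = 4.96; fold change = 2^-4.96 = 0.032
gene C: ΔΔCt = (26.56−20.87) − (28.14−20.33) = 5.69 − 7.81 = -2.12; fold change = 2^2.12 = 4.347
gene F: ΔΔCt = (22.39−20.87) − (26.02−20.33) = 1.52 − 5.69 = -4.17; fold change = 2^4.17 = 18.001
gene H: ΔΔCt = (25.44−20.87) − (22.38−20.33) = 4.57 − 2.05 = 2.52; fold change = 2^-2.52 = 0.174
gene D has the largest |ΔΔCt| = 4.96.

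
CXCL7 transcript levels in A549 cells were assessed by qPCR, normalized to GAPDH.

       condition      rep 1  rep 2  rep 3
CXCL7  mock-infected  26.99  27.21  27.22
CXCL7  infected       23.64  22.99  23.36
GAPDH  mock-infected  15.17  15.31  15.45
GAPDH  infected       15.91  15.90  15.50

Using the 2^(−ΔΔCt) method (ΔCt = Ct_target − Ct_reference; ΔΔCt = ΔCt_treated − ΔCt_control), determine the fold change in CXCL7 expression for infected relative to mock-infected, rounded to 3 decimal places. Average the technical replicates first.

19.293

Mean Ct: CXCL7 mock-infected 27.140; CXCL7 infected 23.330; GAPDH mock-infected 15.310; GAPDH infected 15.770
ΔCt(mock-infected) = 27.140 − 15.310 = 11.830
ΔCt(infected) = 23.330 − 15.770 = 7.560
ΔΔCt = 7.560 − 11.830 = -4.270
Fold change = 2^(−(-4.270)) = 2^4.270 = 19.2929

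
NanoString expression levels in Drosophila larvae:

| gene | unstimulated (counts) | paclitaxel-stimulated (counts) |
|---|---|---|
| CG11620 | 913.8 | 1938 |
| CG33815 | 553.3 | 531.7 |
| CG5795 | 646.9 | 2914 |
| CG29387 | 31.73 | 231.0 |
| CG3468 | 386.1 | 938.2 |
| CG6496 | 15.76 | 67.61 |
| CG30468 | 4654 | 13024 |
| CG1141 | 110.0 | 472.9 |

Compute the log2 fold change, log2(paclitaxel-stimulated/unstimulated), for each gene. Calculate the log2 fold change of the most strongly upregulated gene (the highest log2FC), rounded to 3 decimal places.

log2(1938/913.8) = 1.085  (CG11620)
log2(531.7/553.3) = -0.057  (CG33815)
log2(2914/646.9) = 2.171  (CG5795)
log2(231.0/31.73) = 2.864  (CG29387)
log2(938.2/386.1) = 1.281  (CG3468)
log2(67.61/15.76) = 2.101  (CG6496)
log2(13024/4654) = 1.485  (CG30468)
log2(472.9/110.0) = 2.104  (CG1141)
CG29387 is most strongly upregulated.

2.864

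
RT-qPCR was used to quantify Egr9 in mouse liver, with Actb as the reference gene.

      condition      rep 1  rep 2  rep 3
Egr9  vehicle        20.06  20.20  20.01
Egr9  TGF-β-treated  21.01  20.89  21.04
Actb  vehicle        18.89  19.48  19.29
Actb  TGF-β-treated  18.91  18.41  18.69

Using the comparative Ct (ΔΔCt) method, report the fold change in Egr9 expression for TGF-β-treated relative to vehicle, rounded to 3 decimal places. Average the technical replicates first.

0.369

Mean Ct: Egr9 vehicle 20.090; Egr9 TGF-β-treated 20.980; Actb vehicle 19.220; Actb TGF-β-treated 18.670
ΔCt(vehicle) = 20.090 − 19.220 = 0.870
ΔCt(TGF-β-treated) = 20.980 − 18.670 = 2.310
ΔΔCt = 2.310 − 0.870 = 1.440
Fold change = 2^(−1.440) = 0.3686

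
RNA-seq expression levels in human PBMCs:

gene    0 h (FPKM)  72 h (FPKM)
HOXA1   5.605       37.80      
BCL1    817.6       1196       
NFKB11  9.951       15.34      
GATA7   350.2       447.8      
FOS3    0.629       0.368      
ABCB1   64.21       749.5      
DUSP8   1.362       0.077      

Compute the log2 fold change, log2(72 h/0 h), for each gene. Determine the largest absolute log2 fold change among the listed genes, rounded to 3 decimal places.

4.145

log2(37.80/5.605) = 2.754  (HOXA1)
log2(1196/817.6) = 0.549  (BCL1)
log2(15.34/9.951) = 0.624  (NFKB11)
log2(447.8/350.2) = 0.355  (GATA7)
log2(0.368/0.629) = -0.773  (FOS3)
log2(749.5/64.21) = 3.545  (ABCB1)
log2(0.077/1.362) = -4.145  (DUSP8)
The largest magnitude belongs to DUSP8.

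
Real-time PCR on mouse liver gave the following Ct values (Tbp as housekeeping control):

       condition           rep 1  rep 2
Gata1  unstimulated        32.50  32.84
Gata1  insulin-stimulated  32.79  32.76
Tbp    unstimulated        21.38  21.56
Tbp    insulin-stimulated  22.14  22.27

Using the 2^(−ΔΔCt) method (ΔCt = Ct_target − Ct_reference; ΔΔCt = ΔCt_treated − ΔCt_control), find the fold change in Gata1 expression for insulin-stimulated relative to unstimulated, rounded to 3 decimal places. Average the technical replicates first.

1.548

Mean Ct: Gata1 unstimulated 32.670; Gata1 insulin-stimulated 32.775; Tbp unstimulated 21.470; Tbp insulin-stimulated 22.205
ΔCt(unstimulated) = 32.670 − 21.470 = 11.200
ΔCt(insulin-stimulated) = 32.775 − 22.205 = 10.570
ΔΔCt = 10.570 − 11.200 = -0.630
Fold change = 2^(−(-0.630)) = 2^0.630 = 1.5476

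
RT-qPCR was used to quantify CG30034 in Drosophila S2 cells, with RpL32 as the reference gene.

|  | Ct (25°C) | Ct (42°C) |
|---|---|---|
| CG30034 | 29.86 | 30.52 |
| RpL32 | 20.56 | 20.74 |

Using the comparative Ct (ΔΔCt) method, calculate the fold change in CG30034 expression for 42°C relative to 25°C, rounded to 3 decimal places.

0.717

ΔCt(25°C) = 29.860 − 20.560 = 9.300
ΔCt(42°C) = 30.520 − 20.740 = 9.780
ΔΔCt = 9.780 − 9.300 = 0.480
Fold change = 2^(−0.480) = 0.7170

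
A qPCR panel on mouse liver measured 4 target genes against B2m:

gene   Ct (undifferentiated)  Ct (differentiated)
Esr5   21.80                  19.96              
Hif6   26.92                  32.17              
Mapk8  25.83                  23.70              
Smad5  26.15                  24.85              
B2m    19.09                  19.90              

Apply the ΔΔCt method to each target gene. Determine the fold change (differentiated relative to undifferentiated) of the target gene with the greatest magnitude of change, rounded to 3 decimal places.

Esr5: ΔΔCt = (19.96−19.90) − (21.80−19.09) = 0.06 − 2.71 = -2.65; fold change = 2^2.65 = 6.277
Hif6: ΔΔCt = (32.17−19.90) − (26.92−19.09) = 12.27 − 7.83 = 4.44; fold change = 2^-4.44 = 0.046
Mapk8: ΔΔCt = (23.70−19.90) − (25.83−19.09) = 3.80 − 6.74 = -2.94; fold change = 2^2.94 = 7.674
Smad5: ΔΔCt = (24.85−19.90) − (26.15−19.09) = 4.95 − 7.06 = -2.11; fold change = 2^2.11 = 4.317
Hif6 has the largest |ΔΔCt| = 4.44.

0.046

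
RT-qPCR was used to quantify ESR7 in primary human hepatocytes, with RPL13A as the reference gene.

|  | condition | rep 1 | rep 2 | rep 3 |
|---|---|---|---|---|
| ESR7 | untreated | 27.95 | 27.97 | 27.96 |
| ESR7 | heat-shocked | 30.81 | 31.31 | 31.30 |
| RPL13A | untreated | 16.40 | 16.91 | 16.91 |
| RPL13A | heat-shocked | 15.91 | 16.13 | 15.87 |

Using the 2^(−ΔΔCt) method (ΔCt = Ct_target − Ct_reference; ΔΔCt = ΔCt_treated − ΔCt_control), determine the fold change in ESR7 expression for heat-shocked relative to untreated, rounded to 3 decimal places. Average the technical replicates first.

0.065

Mean Ct: ESR7 untreated 27.960; ESR7 heat-shocked 31.140; RPL13A untreated 16.740; RPL13A heat-shocked 15.970
ΔCt(untreated) = 27.960 − 16.740 = 11.220
ΔCt(heat-shocked) = 31.140 − 15.970 = 15.170
ΔΔCt = 15.170 − 11.220 = 3.950
Fold change = 2^(−3.950) = 0.0647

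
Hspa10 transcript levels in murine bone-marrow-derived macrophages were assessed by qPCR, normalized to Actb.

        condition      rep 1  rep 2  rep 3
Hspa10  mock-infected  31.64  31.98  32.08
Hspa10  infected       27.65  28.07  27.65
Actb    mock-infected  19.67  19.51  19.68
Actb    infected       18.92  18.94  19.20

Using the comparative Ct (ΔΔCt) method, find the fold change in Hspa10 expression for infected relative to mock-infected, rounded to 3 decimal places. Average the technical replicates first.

11.392

Mean Ct: Hspa10 mock-infected 31.900; Hspa10 infected 27.790; Actb mock-infected 19.620; Actb infected 19.020
ΔCt(mock-infected) = 31.900 − 19.620 = 12.280
ΔCt(infected) = 27.790 − 19.020 = 8.770
ΔΔCt = 8.770 − 12.280 = -3.510
Fold change = 2^(−(-3.510)) = 2^3.510 = 11.3924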